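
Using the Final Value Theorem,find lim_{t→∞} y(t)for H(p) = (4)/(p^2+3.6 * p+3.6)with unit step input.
FVT: lim_{t→∞} y(t) = lim_{p→0} p*Y(p) where Y(p) = H(p)/p.
= lim_{p→0} H(p) = H(0) = num(0)/den(0) = 4/3.6 = 1.111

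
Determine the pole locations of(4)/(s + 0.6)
Set denominator = 0: s + 0.6 = 0 → Poles: -0.6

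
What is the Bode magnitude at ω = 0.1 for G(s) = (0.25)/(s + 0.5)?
Substitute s = j*0.1: G(j0.1) = 0.480769 - 0.0961538j.
|G(j0.1)| = sqrt(Re² + Im²) = 0.4903.
20*log₁₀(0.4903) = -6.19 dB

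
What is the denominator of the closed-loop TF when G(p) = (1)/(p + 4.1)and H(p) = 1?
Characteristic poly = G_den * H_den + G_num * H_num = (p + 4.1) + (1) = p + 5.1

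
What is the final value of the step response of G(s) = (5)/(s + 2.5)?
FVT: lim_{t→∞} y(t) = lim_{s→0} s*Y(s) where Y(s) = G(s)/s.
= lim_{s→0} G(s) = G(0) = num(0)/den(0) = 5/2.5 = 2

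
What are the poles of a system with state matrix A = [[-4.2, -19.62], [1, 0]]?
Eigenvalues solve det(λI - A) = 0.
Characteristic polynomial: λ^2 + 4.2*λ + 19.62 = 0.
Roots: -2.1 + 3.9j, -2.1 - 3.9j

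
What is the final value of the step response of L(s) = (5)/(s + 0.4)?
FVT: lim_{t→∞} y(t) = lim_{s→0} s*Y(s) where Y(s) = L(s)/s.
= lim_{s→0} L(s) = L(0) = num(0)/den(0) = 5/0.4 = 12.5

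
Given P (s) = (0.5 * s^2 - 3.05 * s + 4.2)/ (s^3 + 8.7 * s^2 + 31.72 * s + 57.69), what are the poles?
Set denominator = 0: s^3 + 8.7*s^2 + 31.72*s + 57.69 = (s + 4.5)(s^2 + 4.2*s + 12.82) = 0 → Poles: -2.1 + 2.9j, -2.1 - 2.9j, -4.5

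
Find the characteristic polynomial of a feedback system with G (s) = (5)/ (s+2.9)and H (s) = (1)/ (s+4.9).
Characteristic poly = G_den * H_den + G_num * H_num = (s^2 + 7.8*s + 14.21) + (5) = s^2 + 7.8*s + 19.21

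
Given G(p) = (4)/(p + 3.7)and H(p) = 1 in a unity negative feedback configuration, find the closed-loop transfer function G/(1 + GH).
Closed-loop T = G/(1+GH).
Numerator: G_num * H_den = 4.
Denominator: G_den * H_den + G_num * H_num = (p + 3.7) + (4) = p + 7.7.
T(p) = (4)/(p + 7.7)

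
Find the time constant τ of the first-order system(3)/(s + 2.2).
First-order system: τ = -1/pole. Pole = -2.2. τ = -1/(-2.2) = 0.4545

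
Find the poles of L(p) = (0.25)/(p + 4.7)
Set denominator = 0: p + 4.7 = 0 → Poles: -4.7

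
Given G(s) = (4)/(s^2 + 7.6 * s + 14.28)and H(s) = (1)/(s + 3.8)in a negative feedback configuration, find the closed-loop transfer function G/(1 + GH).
Closed-loop T = G/(1+GH).
Numerator: G_num * H_den = 4*s + 15.2.
Denominator: G_den * H_den + G_num * H_num = (s^3 + 11.4*s^2 + 43.16*s + 54.264) + (4) = s^3 + 11.4*s^2 + 43.16*s + 58.264.
T(s) = (4*s + 15.2)/(s^3 + 11.4*s^2 + 43.16*s + 58.264)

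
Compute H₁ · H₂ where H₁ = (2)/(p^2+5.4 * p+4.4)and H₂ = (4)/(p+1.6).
Series: H = H₁ · H₂ = (n₁·n₂)/(d₁·d₂).
Num: n₁·n₂ = 8. Den: d₁·d₂ = p^3 + 7*p^2 + 13.04*p + 7.04.
H(p) = (8)/(p^3 + 7*p^2 + 13.04*p + 7.04)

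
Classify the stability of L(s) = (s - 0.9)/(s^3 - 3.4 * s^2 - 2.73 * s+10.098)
Denominator: s^3 - 3.4*s^2 - 2.73*s + 10.098 = (s - 3.3)(s - 1.8)(s + 1.7). Poles: -1.7, 1.8, 3.3. Unstable (2 pole(s) in RHP)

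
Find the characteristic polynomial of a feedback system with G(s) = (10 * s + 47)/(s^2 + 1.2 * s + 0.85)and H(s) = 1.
Characteristic poly = G_den * H_den + G_num * H_num = (s^2 + 1.2*s + 0.85) + (10*s + 47) = s^2 + 11.2*s + 47.85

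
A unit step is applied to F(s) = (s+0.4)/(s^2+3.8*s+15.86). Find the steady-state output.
FVT: lim_{t→∞} y(t) = lim_{s→0} s*Y(s) where Y(s) = F(s)/s.
= lim_{s→0} F(s) = F(0) = num(0)/den(0) = 0.4/15.86 = 0.02522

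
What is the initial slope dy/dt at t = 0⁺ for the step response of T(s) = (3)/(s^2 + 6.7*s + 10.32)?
IVT: y'(0⁺) = lim_{s→∞} s²·Y(s) = lim_{s→∞} s·T(s).
deg(num) = 0, deg(den) = 2, relative degree = 2 ≥ 2, so s·T(s) → 0. Initial slope = 0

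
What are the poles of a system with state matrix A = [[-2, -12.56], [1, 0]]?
Eigenvalues solve det(λI - A) = 0.
Characteristic polynomial: λ^2 + 2*λ + 12.56 = 0.
Roots: -1 + 3.4j, -1 - 3.4j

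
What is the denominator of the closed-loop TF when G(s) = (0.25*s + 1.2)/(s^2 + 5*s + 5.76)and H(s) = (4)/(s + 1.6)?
Characteristic poly = G_den * H_den + G_num * H_num = (s^3 + 6.6*s^2 + 13.76*s + 9.216) + (s + 4.8) = s^3 + 6.6*s^2 + 14.76*s + 14.016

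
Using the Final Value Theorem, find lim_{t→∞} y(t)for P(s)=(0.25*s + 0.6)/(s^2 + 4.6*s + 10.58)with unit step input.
FVT: lim_{t→∞} y(t) = lim_{s→0} s*Y(s) where Y(s) = P(s)/s.
= lim_{s→0} P(s) = P(0) = num(0)/den(0) = 0.6/10.58 = 0.05671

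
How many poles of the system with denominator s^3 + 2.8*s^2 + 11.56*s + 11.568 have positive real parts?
s^3 + 2.8*s^2 + 11.56*s + 11.568 = (s + 1.2)(s^2 + 1.6*s + 9.64). Poles: -0.8 + 3j, -0.8 - 3j, -1.2. RHP poles (Re>0): 0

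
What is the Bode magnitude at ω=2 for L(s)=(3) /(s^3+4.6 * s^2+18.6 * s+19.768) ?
Substitute s = j*2: L(j2) = 0.00480274 - 0.102515j.
|L(j2)| = sqrt(Re² + Im²) = 0.1026.
20*log₁₀(0.1026) = -19.77 dB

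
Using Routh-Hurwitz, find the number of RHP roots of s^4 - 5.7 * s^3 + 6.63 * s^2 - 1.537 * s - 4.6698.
Routh array:
s^4: [1, 6.63, -4.6698]; s^3: [-5.7, -1.537]; s^2: [6.36035, -4.6698]; s^1: [-5.72197]; s^0: [-4.6698]
First column: [1, -5.7, 6.36035, -5.72197, -4.6698]. Sign changes = RHP roots = 3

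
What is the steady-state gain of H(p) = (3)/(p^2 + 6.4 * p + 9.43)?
DC gain = H(0) = num(0)/den(0) = 3/9.43 = 0.3181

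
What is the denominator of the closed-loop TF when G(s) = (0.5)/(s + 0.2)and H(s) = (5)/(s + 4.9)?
Characteristic poly = G_den * H_den + G_num * H_num = (s^2 + 5.1*s + 0.98) + (2.5) = s^2 + 5.1*s + 3.48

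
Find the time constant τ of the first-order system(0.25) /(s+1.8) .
First-order system: τ = -1/pole. Pole = -1.8. τ = -1/(-1.8) = 0.5556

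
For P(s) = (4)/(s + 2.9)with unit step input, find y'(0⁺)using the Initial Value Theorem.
IVT: y'(0⁺) = lim_{s→∞} s²·Y(s) = lim_{s→∞} s·P(s).
deg(num) = 0, deg(den) = 1, relative degree = 1, so s·P(s) → (leading num)/(leading den) = 4/1 = 4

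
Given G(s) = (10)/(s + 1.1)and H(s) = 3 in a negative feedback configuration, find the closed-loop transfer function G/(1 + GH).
Closed-loop T = G/(1+GH).
Numerator: G_num * H_den = 10.
Denominator: G_den * H_den + G_num * H_num = (s + 1.1) + (30) = s + 31.1.
T(s) = (10)/(s + 31.1)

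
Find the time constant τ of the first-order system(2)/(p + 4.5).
First-order system: τ = -1/pole. Pole = -4.5. τ = -1/(-4.5) = 0.2222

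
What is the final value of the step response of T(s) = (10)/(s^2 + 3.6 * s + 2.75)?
FVT: lim_{t→∞} y(t) = lim_{s→0} s*Y(s) where Y(s) = T(s)/s.
= lim_{s→0} T(s) = T(0) = num(0)/den(0) = 10/2.75 = 3.636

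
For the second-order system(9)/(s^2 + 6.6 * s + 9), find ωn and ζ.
Standard form: ωn²/(s²+2ζωn·s+ωn²).
const=9=ωn² → ωn=3, s coeff=6.6=2ζωn → ζ=1.1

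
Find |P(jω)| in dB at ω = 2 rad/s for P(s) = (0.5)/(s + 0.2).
Substitute s = j*2: P(j2) = 0.0247525 - 0.247525j.
|P(j2)| = sqrt(Re² + Im²) = 0.2488.
20*log₁₀(0.2488) = -12.08 dB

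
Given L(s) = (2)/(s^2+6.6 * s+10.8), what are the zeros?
Numerator is a nonzero constant (2) → Zeros: none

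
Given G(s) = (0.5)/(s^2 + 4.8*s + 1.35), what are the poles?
Set denominator = 0: s^2 + 4.8*s + 1.35 = (s + 4.5)(s + 0.3) = 0 → Poles: -0.3, -4.5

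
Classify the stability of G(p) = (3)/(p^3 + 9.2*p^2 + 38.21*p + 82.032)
Denominator: p^3 + 9.2*p^2 + 38.21*p + 82.032 = (p + 4.8)(p^2 + 4.4*p + 17.09). Poles: -2.2 + 3.5j, -2.2 - 3.5j, -4.8. Stable (all poles in LHP)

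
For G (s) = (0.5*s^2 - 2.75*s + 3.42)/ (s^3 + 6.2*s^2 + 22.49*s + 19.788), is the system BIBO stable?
Denominator: s^3 + 6.2*s^2 + 22.49*s + 19.788 = (s + 1.2)(s^2 + 5*s + 16.49). Poles: -1.2, -2.5 + 3.2j, -2.5 - 3.2j. All Re(p)<0: Yes (stable)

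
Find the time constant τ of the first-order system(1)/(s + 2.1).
First-order system: τ = -1/pole. Pole = -2.1. τ = -1/(-2.1) = 0.4762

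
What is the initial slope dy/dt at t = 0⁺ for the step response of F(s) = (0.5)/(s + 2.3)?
IVT: y'(0⁺) = lim_{s→∞} s²·Y(s) = lim_{s→∞} s·F(s).
deg(num) = 0, deg(den) = 1, relative degree = 1, so s·F(s) → (leading num)/(leading den) = 0.5/1 = 0.5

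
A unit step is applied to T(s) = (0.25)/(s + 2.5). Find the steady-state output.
FVT: lim_{t→∞} y(t) = lim_{s→0} s*Y(s) where Y(s) = T(s)/s.
= lim_{s→0} T(s) = T(0) = num(0)/den(0) = 0.25/2.5 = 0.1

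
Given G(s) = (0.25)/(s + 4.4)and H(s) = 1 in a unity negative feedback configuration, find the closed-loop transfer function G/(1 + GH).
Closed-loop T = G/(1+GH).
Numerator: G_num * H_den = 0.25.
Denominator: G_den * H_den + G_num * H_num = (s + 4.4) + (0.25) = s + 4.65.
T(s) = (0.25)/(s + 4.65)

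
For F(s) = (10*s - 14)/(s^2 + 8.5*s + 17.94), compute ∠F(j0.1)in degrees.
Substitute s = j*0.1: F(j0.1) = -0.776425 + 0.0925801j.
∠F(j0.1) = atan2(Im, Re) = atan2(0.0925801, -0.776425) = 173.20°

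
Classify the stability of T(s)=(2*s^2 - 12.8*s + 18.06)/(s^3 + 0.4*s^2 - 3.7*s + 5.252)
Denominator: s^3 + 0.4*s^2 - 3.7*s + 5.252 = (s + 2.6)(s^2 - 2.2*s + 2.02). Poles: -2.6, 1.1 + 0.9j, 1.1 - 0.9j. Unstable (2 pole(s) in RHP)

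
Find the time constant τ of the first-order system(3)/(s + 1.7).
First-order system: τ = -1/pole. Pole = -1.7. τ = -1/(-1.7) = 0.5882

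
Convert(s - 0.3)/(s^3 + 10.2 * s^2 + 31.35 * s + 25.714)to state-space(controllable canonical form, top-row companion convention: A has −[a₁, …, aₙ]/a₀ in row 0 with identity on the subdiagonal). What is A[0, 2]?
Reachable canonical form for den = s^3 + 10.2*s^2 + 31.35*s + 25.714: top row of A = -[a₁,a₂,...,aₙ]/a₀, ones on the subdiagonal, zeros elsewhere.
A = [[-10.2, -31.35, -25.714], [1, 0, 0], [0, 1, 0]].
A[0,2] = -25.714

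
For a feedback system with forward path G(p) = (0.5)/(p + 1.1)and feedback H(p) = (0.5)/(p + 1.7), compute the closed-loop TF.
Closed-loop T = G/(1+GH).
Numerator: G_num * H_den = 0.5*p + 0.85.
Denominator: G_den * H_den + G_num * H_num = (p^2 + 2.8*p + 1.87) + (0.25) = p^2 + 2.8*p + 2.12.
T(p) = (0.5*p + 0.85)/(p^2 + 2.8*p + 2.12)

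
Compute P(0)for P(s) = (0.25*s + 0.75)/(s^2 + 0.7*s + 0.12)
DC gain = P(0) = num(0)/den(0) = 0.75/0.12 = 6.25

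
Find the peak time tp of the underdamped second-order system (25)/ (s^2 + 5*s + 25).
Standard form: ωn²/(s²+2ζωn·s+ωn²) → ωn = 5, ζ = 0.5.
ωd = ωn·√(1-ζ²) = 5·√(1-0.5²) = 4.33.
tp = π/ωd = π/4.33 = 0.7255 s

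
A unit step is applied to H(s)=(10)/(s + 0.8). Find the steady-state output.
FVT: lim_{t→∞} y(t) = lim_{s→0} s*Y(s) where Y(s) = H(s)/s.
= lim_{s→0} H(s) = H(0) = num(0)/den(0) = 10/0.8 = 12.5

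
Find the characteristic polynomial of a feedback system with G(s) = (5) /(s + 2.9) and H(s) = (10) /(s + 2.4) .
Characteristic poly = G_den * H_den + G_num * H_num = (s^2 + 5.3*s + 6.96) + (50) = s^2 + 5.3*s + 56.96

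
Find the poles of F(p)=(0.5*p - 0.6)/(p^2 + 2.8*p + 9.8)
Set denominator = 0: p^2 + 2.8*p + 9.8 = 0 → Poles: -1.4 + 2.8j, -1.4 - 2.8j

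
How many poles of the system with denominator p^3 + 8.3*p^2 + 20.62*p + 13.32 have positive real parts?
p^3 + 8.3*p^2 + 20.62*p + 13.32 = (p + 3.6)(p + 3.7)(p + 1). Poles: -1, -3.6, -3.7. RHP poles (Re>0): 0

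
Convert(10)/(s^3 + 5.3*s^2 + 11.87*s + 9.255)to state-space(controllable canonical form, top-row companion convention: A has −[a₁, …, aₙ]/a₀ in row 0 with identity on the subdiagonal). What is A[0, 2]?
Reachable canonical form for den = s^3 + 5.3*s^2 + 11.87*s + 9.255: top row of A = -[a₁,a₂,...,aₙ]/a₀, ones on the subdiagonal, zeros elsewhere.
A = [[-5.3, -11.87, -9.255], [1, 0, 0], [0, 1, 0]].
A[0,2] = -9.255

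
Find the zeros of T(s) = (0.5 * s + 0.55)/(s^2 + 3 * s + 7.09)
Set numerator = 0: 0.5*s + 0.55 = 0 → Zeros: -1.1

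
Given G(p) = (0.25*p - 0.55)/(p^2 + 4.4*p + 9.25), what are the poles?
Set denominator = 0: p^2 + 4.4*p + 9.25 = 0 → Poles: -2.2 + 2.1j, -2.2 - 2.1j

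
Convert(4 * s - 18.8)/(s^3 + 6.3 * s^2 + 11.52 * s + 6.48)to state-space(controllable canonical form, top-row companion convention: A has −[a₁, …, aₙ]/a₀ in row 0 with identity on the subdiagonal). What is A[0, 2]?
Reachable canonical form for den = s^3 + 6.3*s^2 + 11.52*s + 6.48: top row of A = -[a₁,a₂,...,aₙ]/a₀, ones on the subdiagonal, zeros elsewhere.
A = [[-6.3, -11.52, -6.48], [1, 0, 0], [0, 1, 0]].
A[0,2] = -6.48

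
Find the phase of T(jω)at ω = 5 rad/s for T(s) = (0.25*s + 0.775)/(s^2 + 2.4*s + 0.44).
Substitute s = j*5: T(j5) = -0.00539887 - 0.0535336j.
∠T(j5) = atan2(Im, Re) = atan2(-0.0535336, -0.00539887) = -95.76°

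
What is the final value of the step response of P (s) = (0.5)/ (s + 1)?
FVT: lim_{t→∞} y(t) = lim_{s→0} s*Y(s) where Y(s) = P(s)/s.
= lim_{s→0} P(s) = P(0) = num(0)/den(0) = 0.5/1 = 0.5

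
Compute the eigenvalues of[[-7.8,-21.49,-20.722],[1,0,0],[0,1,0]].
Eigenvalues solve det(λI - A) = 0.
Characteristic polynomial: λ^3 + 7.8*λ^2 + 21.49*λ + 20.722 = 0.
Factor: (λ + 2.6)(λ^2 + 5.2*λ + 7.97) = 0.
Roots: -2.6, -2.6 + 1.1j, -2.6 - 1.1j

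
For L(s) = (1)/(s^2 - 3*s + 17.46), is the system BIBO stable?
Denominator: s^2 - 3*s + 17.46. Poles: 1.5 + 3.9j, 1.5 - 3.9j. All Re(p)<0: No (unstable)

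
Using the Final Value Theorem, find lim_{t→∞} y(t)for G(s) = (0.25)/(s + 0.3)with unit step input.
FVT: lim_{t→∞} y(t) = lim_{s→0} s*Y(s) where Y(s) = G(s)/s.
= lim_{s→0} G(s) = G(0) = num(0)/den(0) = 0.25/0.3 = 0.8333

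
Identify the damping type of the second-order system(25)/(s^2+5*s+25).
Standard form: ωn²/(s²+2ζωn·s+ωn²) gives ωn=5, ζ=0.5.
Underdamped (ζ = 0.5 < 1)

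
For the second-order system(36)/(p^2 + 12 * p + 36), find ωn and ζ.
Standard form: ωn²/(p²+2ζωn·p+ωn²).
const=36=ωn² → ωn=6, p coeff=12=2ζωn → ζ=1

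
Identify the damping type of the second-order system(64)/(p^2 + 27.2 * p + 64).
Standard form: ωn²/(p²+2ζωn·p+ωn²) gives ωn=8, ζ=1.7.
Overdamped (ζ = 1.7 > 1)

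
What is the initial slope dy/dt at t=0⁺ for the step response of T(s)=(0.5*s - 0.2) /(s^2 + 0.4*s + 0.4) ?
IVT: y'(0⁺) = lim_{s→∞} s²·Y(s) = lim_{s→∞} s·T(s).
deg(num) = 1, deg(den) = 2, relative degree = 1, so s·T(s) → (leading num)/(leading den) = 0.5/1 = 0.5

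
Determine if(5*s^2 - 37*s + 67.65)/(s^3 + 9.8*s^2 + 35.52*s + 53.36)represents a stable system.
Denominator: s^3 + 9.8*s^2 + 35.52*s + 53.36 = (s + 4.6)(s^2 + 5.2*s + 11.6). Poles: -2.6 + 2.2j, -2.6 - 2.2j, -4.6. All Re(p)<0: Yes (stable)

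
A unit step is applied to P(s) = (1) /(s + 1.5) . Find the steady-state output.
FVT: lim_{t→∞} y(t) = lim_{s→0} s*Y(s) where Y(s) = P(s)/s.
= lim_{s→0} P(s) = P(0) = num(0)/den(0) = 1/1.5 = 0.6667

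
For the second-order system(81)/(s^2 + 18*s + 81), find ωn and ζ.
Standard form: ωn²/(s²+2ζωn·s+ωn²).
const=81=ωn² → ωn=9, s coeff=18=2ζωn → ζ=1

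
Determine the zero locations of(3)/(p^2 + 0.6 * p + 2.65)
Numerator is a nonzero constant (3) → Zeros: none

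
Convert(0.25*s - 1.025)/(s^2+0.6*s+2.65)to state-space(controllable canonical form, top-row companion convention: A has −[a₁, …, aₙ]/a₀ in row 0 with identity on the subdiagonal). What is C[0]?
Reachable canonical form: C = numerator coefficients (right-aligned, zero-padded to length n).
num = 0.25*s - 1.025, C = [[0.25, -1.025]].
C[0] = 0.25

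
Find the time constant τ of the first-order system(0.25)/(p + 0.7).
First-order system: τ = -1/pole. Pole = -0.7. τ = -1/(-0.7) = 1.429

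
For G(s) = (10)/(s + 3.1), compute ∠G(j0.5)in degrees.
Substitute s = j*0.5: G(j0.5) = 3.14402 - 0.507099j.
∠G(j0.5) = atan2(Im, Re) = atan2(-0.507099, 3.14402) = -9.16°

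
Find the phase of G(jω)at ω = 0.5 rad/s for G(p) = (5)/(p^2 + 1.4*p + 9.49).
Substitute p = j*0.5: G(j0.5) = 0.538038 - 0.0407604j.
∠G(j0.5) = atan2(Im, Re) = atan2(-0.0407604, 0.538038) = -4.33°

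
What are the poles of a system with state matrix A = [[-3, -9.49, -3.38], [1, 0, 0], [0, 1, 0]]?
Eigenvalues solve det(λI - A) = 0.
Characteristic polynomial: λ^3 + 3*λ^2 + 9.49*λ + 3.38 = 0.
Factor: (λ + 0.4)(λ^2 + 2.6*λ + 8.45) = 0.
Roots: -0.4, -1.3 + 2.6j, -1.3 - 2.6j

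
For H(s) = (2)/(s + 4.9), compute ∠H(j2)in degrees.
Substitute s = j*2: H(j2) = 0.349875 - 0.142806j.
∠H(j2) = atan2(Im, Re) = atan2(-0.142806, 0.349875) = -22.20°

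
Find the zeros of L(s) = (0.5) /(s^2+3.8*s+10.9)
Numerator is a nonzero constant (0.5) → Zeros: none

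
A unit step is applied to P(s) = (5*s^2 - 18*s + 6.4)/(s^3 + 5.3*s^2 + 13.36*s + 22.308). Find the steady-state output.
FVT: lim_{t→∞} y(t) = lim_{s→0} s*Y(s) where Y(s) = P(s)/s.
= lim_{s→0} P(s) = P(0) = num(0)/den(0) = 6.4/22.308 = 0.2869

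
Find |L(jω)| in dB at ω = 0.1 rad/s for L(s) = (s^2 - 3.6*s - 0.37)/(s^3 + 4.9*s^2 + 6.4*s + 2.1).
Substitute s = j*0.1: L(j0.1) = -0.21873 - 0.107378j.
|L(j0.1)| = sqrt(Re² + Im²) = 0.2437.
20*log₁₀(0.2437) = -12.26 dB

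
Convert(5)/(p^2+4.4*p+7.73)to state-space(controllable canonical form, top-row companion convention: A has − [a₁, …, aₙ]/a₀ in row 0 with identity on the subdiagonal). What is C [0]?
Reachable canonical form: C = numerator coefficients (right-aligned, zero-padded to length n).
num = 5, C = [[0, 5]].
C[0] = 0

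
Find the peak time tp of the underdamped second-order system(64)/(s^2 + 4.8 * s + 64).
Standard form: ωn²/(s²+2ζωn·s+ωn²) → ωn = 8, ζ = 0.3.
ωd = ωn·√(1-ζ²) = 8·√(1-0.3²) = 7.632.
tp = π/ωd = π/7.632 = 0.4117 s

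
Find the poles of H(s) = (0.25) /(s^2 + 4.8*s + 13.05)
Set denominator = 0: s^2 + 4.8*s + 13.05 = 0 → Poles: -2.4 + 2.7j, -2.4 - 2.7j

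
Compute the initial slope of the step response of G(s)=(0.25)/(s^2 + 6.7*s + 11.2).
IVT: y'(0⁺) = lim_{s→∞} s²·Y(s) = lim_{s→∞} s·G(s).
deg(num) = 0, deg(den) = 2, relative degree = 2 ≥ 2, so s·G(s) → 0. Initial slope = 0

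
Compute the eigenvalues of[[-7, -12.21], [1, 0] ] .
Eigenvalues solve det(λI - A) = 0.
Characteristic polynomial: λ^2 + 7*λ + 12.21 = 0.
Factor: (λ + 3.7)(λ + 3.3) = 0.
Roots: -3.3, -3.7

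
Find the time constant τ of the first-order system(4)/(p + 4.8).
First-order system: τ = -1/pole. Pole = -4.8. τ = -1/(-4.8) = 0.2083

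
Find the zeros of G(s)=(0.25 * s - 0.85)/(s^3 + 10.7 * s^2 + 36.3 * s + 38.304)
Set numerator = 0: 0.25*s - 0.85 = 0 → Zeros: 3.4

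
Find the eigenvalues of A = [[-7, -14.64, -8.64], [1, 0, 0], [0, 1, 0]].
Eigenvalues solve det(λI - A) = 0.
Characteristic polynomial: λ^3 + 7*λ^2 + 14.64*λ + 8.64 = 0.
Factor: (λ + 3.6)(λ + 1)(λ + 2.4) = 0.
Roots: -1, -2.4, -3.6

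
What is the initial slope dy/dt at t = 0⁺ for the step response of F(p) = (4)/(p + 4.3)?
IVT: y'(0⁺) = lim_{p→∞} p²·Y(p) = lim_{p→∞} p·F(p).
deg(num) = 0, deg(den) = 1, relative degree = 1, so p·F(p) → (leading num)/(leading den) = 4/1 = 4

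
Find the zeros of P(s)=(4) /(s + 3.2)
Numerator is a nonzero constant (4) → Zeros: none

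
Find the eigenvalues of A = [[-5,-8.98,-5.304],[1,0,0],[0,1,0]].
Eigenvalues solve det(λI - A) = 0.
Characteristic polynomial: λ^3 + 5*λ^2 + 8.98*λ + 5.304 = 0.
Factor: (λ + 1.2)(λ^2 + 3.8*λ + 4.42) = 0.
Roots: -1.2, -1.9 + 0.9j, -1.9 - 0.9j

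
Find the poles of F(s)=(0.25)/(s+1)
Set denominator = 0: s + 1 = 0 → Poles: -1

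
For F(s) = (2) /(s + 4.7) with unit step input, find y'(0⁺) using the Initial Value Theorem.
IVT: y'(0⁺) = lim_{s→∞} s²·Y(s) = lim_{s→∞} s·F(s).
deg(num) = 0, deg(den) = 1, relative degree = 1, so s·F(s) → (leading num)/(leading den) = 2/1 = 2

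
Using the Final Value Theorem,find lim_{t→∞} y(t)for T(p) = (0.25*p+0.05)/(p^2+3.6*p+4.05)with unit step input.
FVT: lim_{t→∞} y(t) = lim_{p→0} p*Y(p) where Y(p) = T(p)/p.
= lim_{p→0} T(p) = T(0) = num(0)/den(0) = 0.05/4.05 = 0.01235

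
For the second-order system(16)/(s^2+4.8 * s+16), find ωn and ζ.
Standard form: ωn²/(s²+2ζωn·s+ωn²).
const=16=ωn² → ωn=4, s coeff=4.8=2ζωn → ζ=0.6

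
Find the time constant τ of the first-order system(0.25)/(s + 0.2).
First-order system: τ = -1/pole. Pole = -0.2. τ = -1/(-0.2) = 5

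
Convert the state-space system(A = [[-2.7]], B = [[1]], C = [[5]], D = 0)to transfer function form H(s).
H(s) = C(sI - A)⁻¹B + D.
Characteristic polynomial det(sI - A) = s + 2.7.
Numerator from C·adj(sI-A)·B + D·det(sI-A) = 5.
H(s) = (5)/(s + 2.7)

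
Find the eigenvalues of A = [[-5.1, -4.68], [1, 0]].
Eigenvalues solve det(λI - A) = 0.
Characteristic polynomial: λ^2 + 5.1*λ + 4.68 = 0.
Factor: (λ + 3.9)(λ + 1.2) = 0.
Roots: -1.2, -3.9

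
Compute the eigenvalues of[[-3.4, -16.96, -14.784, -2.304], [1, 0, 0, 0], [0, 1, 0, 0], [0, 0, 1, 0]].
Eigenvalues solve det(λI - A) = 0.
Characteristic polynomial: λ^4 + 3.4*λ^3 + 16.96*λ^2 + 14.784*λ + 2.304 = 0.
Factor: (λ + 0.2)(λ + 0.8)(λ^2 + 2.4*λ + 14.4) = 0.
Roots: -0.2, -0.8, -1.2 + 3.6j, -1.2 - 3.6j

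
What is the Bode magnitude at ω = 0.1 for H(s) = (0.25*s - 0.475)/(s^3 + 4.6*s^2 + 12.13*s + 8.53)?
Substitute s = j*0.1: H(j0.1) = -0.0544554 + 0.0107261j.
|H(j0.1)| = sqrt(Re² + Im²) = 0.0555.
20*log₁₀(0.0555) = -25.11 dB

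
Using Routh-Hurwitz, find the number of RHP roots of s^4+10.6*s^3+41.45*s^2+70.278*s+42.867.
Routh array:
s^4: [1, 41.45, 42.867]; s^3: [10.6, 70.278]; s^2: [34.82, 42.867]; s^1: [57.2283]; s^0: [42.867]
First column: [1, 10.6, 34.82, 57.2283, 42.867]. Sign changes = RHP roots = 0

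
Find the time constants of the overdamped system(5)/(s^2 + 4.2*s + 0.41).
Overdamped: real poles at -0.1, -4.1. τ = -1/pole → τ₁ = 10, τ₂ = 0.2439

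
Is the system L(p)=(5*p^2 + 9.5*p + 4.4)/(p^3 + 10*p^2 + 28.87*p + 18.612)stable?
Denominator: p^3 + 10*p^2 + 28.87*p + 18.612 = (p + 4.7)(p + 0.9)(p + 4.4). Poles: -0.9, -4.4, -4.7. All Re(p)<0: Yes (stable)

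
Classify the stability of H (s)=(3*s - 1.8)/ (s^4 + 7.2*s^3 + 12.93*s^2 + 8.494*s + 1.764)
Denominator: s^4 + 7.2*s^3 + 12.93*s^2 + 8.494*s + 1.764 = (s + 1)(s + 4.9)(s + 0.9)(s + 0.4). Poles: -0.4, -0.9, -1, -4.9. Stable (all poles in LHP)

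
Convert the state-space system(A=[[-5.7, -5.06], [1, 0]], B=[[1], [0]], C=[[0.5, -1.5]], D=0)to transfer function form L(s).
L(s) = C(sI - A)⁻¹B + D.
Characteristic polynomial det(sI - A) = s^2 + 5.7*s + 5.06.
Numerator from C·adj(sI-A)·B + D·det(sI-A) = 0.5*s - 1.5.
L(s) = (0.5*s - 1.5)/(s^2 + 5.7*s + 5.06)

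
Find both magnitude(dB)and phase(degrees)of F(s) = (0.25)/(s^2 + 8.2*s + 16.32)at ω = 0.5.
Substitute s = j*0.5: F(j0.5) = 0.0146062 - 0.00372653j.
|F| = 20*log₁₀(sqrt(Re²+Im²)) = -36.44 dB.
∠F = atan2(Im, Re) = -14.31°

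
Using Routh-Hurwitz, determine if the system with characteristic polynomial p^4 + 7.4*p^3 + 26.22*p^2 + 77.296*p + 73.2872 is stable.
Routh array:
p^4: [1, 26.22, 73.2872]; p^3: [7.4, 77.296]; p^2: [15.7746, 73.2872]; p^1: [42.9163]; p^0: [73.2872]
First column: [1, 7.4, 15.7746, 42.9163, 73.2872]. Sign changes = 0.
Yes, stable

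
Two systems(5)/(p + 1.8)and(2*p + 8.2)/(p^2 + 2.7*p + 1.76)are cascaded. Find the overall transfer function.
Series: H = H₁ · H₂ = (n₁·n₂)/(d₁·d₂).
Num: n₁·n₂ = 10*p + 41. Den: d₁·d₂ = p^3 + 4.5*p^2 + 6.62*p + 3.168.
H(p) = (10*p + 41)/(p^3 + 4.5*p^2 + 6.62*p + 3.168)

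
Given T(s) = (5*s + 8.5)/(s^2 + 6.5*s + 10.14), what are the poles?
Set denominator = 0: s^2 + 6.5*s + 10.14 = (s + 2.6)(s + 3.9) = 0 → Poles: -2.6, -3.9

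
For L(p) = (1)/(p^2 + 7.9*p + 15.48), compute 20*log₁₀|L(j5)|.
Substitute p = j*5: L(j5) = -0.00576662 - 0.0239266j.
|L(j5)| = sqrt(Re² + Im²) = 0.02461.
20*log₁₀(0.02461) = -32.18 dB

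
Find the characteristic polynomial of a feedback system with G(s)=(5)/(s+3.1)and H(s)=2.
Characteristic poly = G_den * H_den + G_num * H_num = (s + 3.1) + (10) = s + 13.1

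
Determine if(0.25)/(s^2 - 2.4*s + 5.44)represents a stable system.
Denominator: s^2 - 2.4*s + 5.44. Poles: 1.2 + 2j, 1.2 - 2j. All Re(p)<0: No (unstable)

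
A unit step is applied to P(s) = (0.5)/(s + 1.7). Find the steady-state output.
FVT: lim_{t→∞} y(t) = lim_{s→0} s*Y(s) where Y(s) = P(s)/s.
= lim_{s→0} P(s) = P(0) = num(0)/den(0) = 0.5/1.7 = 0.2941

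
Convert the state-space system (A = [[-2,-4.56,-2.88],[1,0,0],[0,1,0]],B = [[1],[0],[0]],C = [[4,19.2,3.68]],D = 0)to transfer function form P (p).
P(p) = C(pI - A)⁻¹B + D.
Characteristic polynomial det(pI - A) = p^3 + 2*p^2 + 4.56*p + 2.88.
Numerator from C·adj(pI-A)·B + D·det(pI-A) = 4*p^2 + 19.2*p + 3.68.
P(p) = (4*p^2 + 19.2*p + 3.68)/(p^3 + 2*p^2 + 4.56*p + 2.88)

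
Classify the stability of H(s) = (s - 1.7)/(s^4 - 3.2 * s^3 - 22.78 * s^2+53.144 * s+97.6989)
Denominator: s^4 - 3.2*s^3 - 22.78*s^2 + 53.144*s + 97.6989 = (s - 4.7)(s + 1.3)(s + 4.1)(s - 3.9). Poles: -1.3, -4.1, 3.9, 4.7. Unstable (2 pole(s) in RHP)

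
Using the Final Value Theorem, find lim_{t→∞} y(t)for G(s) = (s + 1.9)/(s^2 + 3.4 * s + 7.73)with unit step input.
FVT: lim_{t→∞} y(t) = lim_{s→0} s*Y(s) where Y(s) = G(s)/s.
= lim_{s→0} G(s) = G(0) = num(0)/den(0) = 1.9/7.73 = 0.2458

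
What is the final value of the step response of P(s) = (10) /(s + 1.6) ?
FVT: lim_{t→∞} y(t) = lim_{s→0} s*Y(s) where Y(s) = P(s)/s.
= lim_{s→0} P(s) = P(0) = num(0)/den(0) = 10/1.6 = 6.25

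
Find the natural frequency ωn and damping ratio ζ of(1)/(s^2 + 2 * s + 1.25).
Underdamped: complex pole -1 + 0.5j. ωn = |pole| = 1.118, ζ = -Re(pole)/ωn = 0.8944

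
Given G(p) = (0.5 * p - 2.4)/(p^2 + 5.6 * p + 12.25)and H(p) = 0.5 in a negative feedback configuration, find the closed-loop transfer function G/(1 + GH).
Closed-loop T = G/(1+GH).
Numerator: G_num * H_den = 0.5*p - 2.4.
Denominator: G_den * H_den + G_num * H_num = (p^2 + 5.6*p + 12.25) + (0.25*p - 1.2) = p^2 + 5.85*p + 11.05.
T(p) = (0.5*p - 2.4)/(p^2 + 5.85*p + 11.05)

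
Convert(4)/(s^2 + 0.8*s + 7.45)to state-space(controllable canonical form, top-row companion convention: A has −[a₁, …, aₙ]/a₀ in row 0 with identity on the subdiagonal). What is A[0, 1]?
Reachable canonical form for den = s^2 + 0.8*s + 7.45: top row of A = -[a₁,a₂,...,aₙ]/a₀, ones on the subdiagonal, zeros elsewhere.
A = [[-0.8, -7.45], [1, 0]].
A[0,1] = -7.45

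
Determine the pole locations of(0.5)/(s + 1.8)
Set denominator = 0: s + 1.8 = 0 → Poles: -1.8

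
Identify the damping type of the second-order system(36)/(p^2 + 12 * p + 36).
Standard form: ωn²/(p²+2ζωn·p+ωn²) gives ωn=6, ζ=1.
Critically damped (ζ = 1)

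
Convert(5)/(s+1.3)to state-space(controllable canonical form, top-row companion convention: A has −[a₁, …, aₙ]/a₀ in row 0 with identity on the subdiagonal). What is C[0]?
Reachable canonical form: C = numerator coefficients (right-aligned, zero-padded to length n).
num = 5, C = [[5]].
C[0] = 5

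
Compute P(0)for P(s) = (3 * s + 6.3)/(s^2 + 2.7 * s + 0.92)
DC gain = P(0) = num(0)/den(0) = 6.3/0.92 = 6.848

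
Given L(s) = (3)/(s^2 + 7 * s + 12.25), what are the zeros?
Numerator is a nonzero constant (3) → Zeros: none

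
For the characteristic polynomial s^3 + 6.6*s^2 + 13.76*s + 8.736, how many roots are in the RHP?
s^3 + 6.6*s^2 + 13.76*s + 8.736 = (s + 2.6)(s + 2.8)(s + 1.2). Poles: -1.2, -2.6, -2.8. RHP poles (Re>0): 0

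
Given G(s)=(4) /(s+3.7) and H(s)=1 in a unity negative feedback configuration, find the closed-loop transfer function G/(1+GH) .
Closed-loop T = G/(1+GH).
Numerator: G_num * H_den = 4.
Denominator: G_den * H_den + G_num * H_num = (s + 3.7) + (4) = s + 7.7.
T(s) = (4)/(s + 7.7)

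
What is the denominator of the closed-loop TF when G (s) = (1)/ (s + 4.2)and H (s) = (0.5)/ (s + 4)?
Characteristic poly = G_den * H_den + G_num * H_num = (s^2 + 8.2*s + 16.8) + (0.5) = s^2 + 8.2*s + 17.3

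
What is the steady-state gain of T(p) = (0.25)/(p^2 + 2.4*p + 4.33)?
DC gain = T(0) = num(0)/den(0) = 0.25/4.33 = 0.05774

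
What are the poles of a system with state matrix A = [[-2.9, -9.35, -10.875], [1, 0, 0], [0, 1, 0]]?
Eigenvalues solve det(λI - A) = 0.
Characteristic polynomial: λ^3 + 2.9*λ^2 + 9.35*λ + 10.875 = 0.
Factor: (λ + 1.5)(λ^2 + 1.4*λ + 7.25) = 0.
Roots: -0.7 + 2.6j, -0.7 - 2.6j, -1.5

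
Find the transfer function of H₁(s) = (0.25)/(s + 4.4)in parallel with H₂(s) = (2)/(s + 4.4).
Parallel: H = H₁ + H₂ = (n₁·d₂ + n₂·d₁)/(d₁·d₂).
n₁·d₂ = 0.25*s + 1.1. n₂·d₁ = 2*s + 8.8. Sum = 2.25*s + 9.9. d₁·d₂ = s^2 + 8.8*s + 19.36.
H(s) = (2.25*s + 9.9)/(s^2 + 8.8*s + 19.36)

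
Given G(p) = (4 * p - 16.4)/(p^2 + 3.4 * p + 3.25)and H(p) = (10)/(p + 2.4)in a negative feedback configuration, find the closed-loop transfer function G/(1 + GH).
Closed-loop T = G/(1+GH).
Numerator: G_num * H_den = 4*p^2 - 6.8*p - 39.36.
Denominator: G_den * H_den + G_num * H_num = (p^3 + 5.8*p^2 + 11.41*p + 7.8) + (40*p - 164) = p^3 + 5.8*p^2 + 51.41*p - 156.2.
T(p) = (4*p^2 - 6.8*p - 39.36)/(p^3 + 5.8*p^2 + 51.41*p - 156.2)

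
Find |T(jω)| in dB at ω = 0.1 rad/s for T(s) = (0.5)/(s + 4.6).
Substitute s = j*0.1: T(j0.1) = 0.108644 - 0.00236183j.
|T(j0.1)| = sqrt(Re² + Im²) = 0.1087.
20*log₁₀(0.1087) = -19.28 dB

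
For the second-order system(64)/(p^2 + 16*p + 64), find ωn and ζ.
Standard form: ωn²/(p²+2ζωn·p+ωn²).
const=64=ωn² → ωn=8, p coeff=16=2ζωn → ζ=1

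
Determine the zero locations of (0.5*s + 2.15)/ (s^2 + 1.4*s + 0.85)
Set numerator = 0: 0.5*s + 2.15 = 0 → Zeros: -4.3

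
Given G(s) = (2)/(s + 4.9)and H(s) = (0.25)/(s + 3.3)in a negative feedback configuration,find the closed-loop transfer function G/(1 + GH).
Closed-loop T = G/(1+GH).
Numerator: G_num * H_den = 2*s + 6.6.
Denominator: G_den * H_den + G_num * H_num = (s^2 + 8.2*s + 16.17) + (0.5) = s^2 + 8.2*s + 16.67.
T(s) = (2*s + 6.6)/(s^2 + 8.2*s + 16.67)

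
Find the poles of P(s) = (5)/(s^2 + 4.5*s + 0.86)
Set denominator = 0: s^2 + 4.5*s + 0.86 = (s + 0.2)(s + 4.3) = 0 → Poles: -0.2, -4.3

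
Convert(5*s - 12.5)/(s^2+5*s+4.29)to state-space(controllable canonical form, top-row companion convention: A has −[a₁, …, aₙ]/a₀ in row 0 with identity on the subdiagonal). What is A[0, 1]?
Reachable canonical form for den = s^2 + 5*s + 4.29: top row of A = -[a₁,a₂,...,aₙ]/a₀, ones on the subdiagonal, zeros elsewhere.
A = [[-5, -4.29], [1, 0]].
A[0,1] = -4.29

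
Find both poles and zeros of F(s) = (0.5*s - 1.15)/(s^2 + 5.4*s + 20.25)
Set denominator = 0: s^2 + 5.4*s + 20.25 = 0 → Poles: -2.7 + 3.6j, -2.7 - 3.6j
Set numerator = 0: 0.5*s - 1.15 = 0 → Zeros: 2.3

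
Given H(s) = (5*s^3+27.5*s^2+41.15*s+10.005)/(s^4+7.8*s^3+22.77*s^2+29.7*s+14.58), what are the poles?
Set denominator = 0: s^4 + 7.8*s^3 + 22.77*s^2 + 29.7*s + 14.58 = (s + 1.5)(s + 2.7)(s^2 + 3.6*s + 3.6) = 0 → Poles: -1.5, -1.8 + 0.6j, -1.8 - 0.6j, -2.7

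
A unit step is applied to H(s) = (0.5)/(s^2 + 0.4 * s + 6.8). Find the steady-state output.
FVT: lim_{t→∞} y(t) = lim_{s→0} s*Y(s) where Y(s) = H(s)/s.
= lim_{s→0} H(s) = H(0) = num(0)/den(0) = 0.5/6.8 = 0.07353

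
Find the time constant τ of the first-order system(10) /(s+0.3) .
First-order system: τ = -1/pole. Pole = -0.3. τ = -1/(-0.3) = 3.333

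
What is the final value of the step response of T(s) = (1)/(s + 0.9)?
FVT: lim_{t→∞} y(t) = lim_{s→0} s*Y(s) where Y(s) = T(s)/s.
= lim_{s→0} T(s) = T(0) = num(0)/den(0) = 1/0.9 = 1.111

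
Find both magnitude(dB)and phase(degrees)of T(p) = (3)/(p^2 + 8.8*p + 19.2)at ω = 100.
Substitute p = j*100: T(j100) = -0.000298258 - 2.62972e-05j.
|T| = 20*log₁₀(sqrt(Re²+Im²)) = -70.47 dB.
∠T = atan2(Im, Re) = -174.96°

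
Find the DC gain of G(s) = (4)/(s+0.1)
DC gain = G(0) = num(0)/den(0) = 4/0.1 = 40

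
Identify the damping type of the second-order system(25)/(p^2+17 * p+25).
Standard form: ωn²/(p²+2ζωn·p+ωn²) gives ωn=5, ζ=1.7.
Overdamped (ζ = 1.7 > 1)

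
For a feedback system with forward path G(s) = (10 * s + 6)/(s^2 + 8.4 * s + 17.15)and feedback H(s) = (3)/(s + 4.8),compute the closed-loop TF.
Closed-loop T = G/(1+GH).
Numerator: G_num * H_den = 10*s^2 + 54*s + 28.8.
Denominator: G_den * H_den + G_num * H_num = (s^3 + 13.2*s^2 + 57.47*s + 82.32) + (30*s + 18) = s^3 + 13.2*s^2 + 87.47*s + 100.32.
T(s) = (10*s^2 + 54*s + 28.8)/(s^3 + 13.2*s^2 + 87.47*s + 100.32)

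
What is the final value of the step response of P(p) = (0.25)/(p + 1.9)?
FVT: lim_{t→∞} y(t) = lim_{p→0} p*Y(p) where Y(p) = P(p)/p.
= lim_{p→0} P(p) = P(0) = num(0)/den(0) = 0.25/1.9 = 0.1316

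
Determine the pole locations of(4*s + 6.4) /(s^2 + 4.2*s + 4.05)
Set denominator = 0: s^2 + 4.2*s + 4.05 = (s + 1.5)(s + 2.7) = 0 → Poles: -1.5, -2.7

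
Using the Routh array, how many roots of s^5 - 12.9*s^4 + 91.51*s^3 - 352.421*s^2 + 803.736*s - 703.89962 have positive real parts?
Routh array:
s^5: [1, 91.51, 803.736]; s^4: [-12.9, -352.421, -703.89962]; s^3: [64.1905, 749.17]; s^2: [-201.865, -703.89962]; s^1: [525.338]; s^0: [-703.89962]
First column: [1, -12.9, 64.1905, -201.865, 525.338, -703.89962]. Sign changes = RHP roots = 5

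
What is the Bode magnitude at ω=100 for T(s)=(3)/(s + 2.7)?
Substitute s = j*100: T(j100) = 0.00080941 - 0.0299781j.
|T(j100)| = sqrt(Re² + Im²) = 0.02999.
20*log₁₀(0.02999) = -30.46 dB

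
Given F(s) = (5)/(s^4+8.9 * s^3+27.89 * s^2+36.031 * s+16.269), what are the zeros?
Numerator is a nonzero constant (5) → Zeros: none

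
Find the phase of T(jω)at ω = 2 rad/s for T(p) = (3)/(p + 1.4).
Substitute p = j*2: T(j2) = 0.704698 - 1.00671j.
∠T(j2) = atan2(Im, Re) = atan2(-1.00671, 0.704698) = -55.01°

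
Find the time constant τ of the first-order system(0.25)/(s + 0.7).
First-order system: τ = -1/pole. Pole = -0.7. τ = -1/(-0.7) = 1.429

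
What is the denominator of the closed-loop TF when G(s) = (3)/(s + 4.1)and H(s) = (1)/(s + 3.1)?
Characteristic poly = G_den * H_den + G_num * H_num = (s^2 + 7.2*s + 12.71) + (3) = s^2 + 7.2*s + 15.71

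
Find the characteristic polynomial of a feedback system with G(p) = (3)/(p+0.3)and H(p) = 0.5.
Characteristic poly = G_den * H_den + G_num * H_num = (p + 0.3) + (1.5) = p + 1.8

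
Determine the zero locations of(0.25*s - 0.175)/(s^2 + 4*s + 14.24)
Set numerator = 0: 0.25*s - 0.175 = 0 → Zeros: 0.7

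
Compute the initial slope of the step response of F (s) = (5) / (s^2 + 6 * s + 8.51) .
IVT: y'(0⁺) = lim_{s→∞} s²·Y(s) = lim_{s→∞} s·F(s).
deg(num) = 0, deg(den) = 2, relative degree = 2 ≥ 2, so s·F(s) → 0. Initial slope = 0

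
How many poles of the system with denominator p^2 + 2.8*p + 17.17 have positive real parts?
Poles: -1.4 + 3.9j, -1.4 - 3.9j. RHP poles (Re>0): 0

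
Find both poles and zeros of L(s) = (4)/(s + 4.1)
Set denominator = 0: s + 4.1 = 0 → Poles: -4.1
Numerator is a nonzero constant (4) → Zeros: none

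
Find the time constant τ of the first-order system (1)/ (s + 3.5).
First-order system: τ = -1/pole. Pole = -3.5. τ = -1/(-3.5) = 0.2857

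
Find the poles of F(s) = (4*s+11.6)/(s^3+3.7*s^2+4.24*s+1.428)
Set denominator = 0: s^3 + 3.7*s^2 + 4.24*s + 1.428 = (s + 1.4)(s + 0.6)(s + 1.7) = 0 → Poles: -0.6, -1.4, -1.7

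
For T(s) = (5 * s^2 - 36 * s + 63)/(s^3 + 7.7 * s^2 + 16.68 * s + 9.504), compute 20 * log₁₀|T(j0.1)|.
Substitute s = j*0.1: T(j0.1) = 6.40967 - 1.51532j.
|T(j0.1)| = sqrt(Re² + Im²) = 6.586.
20*log₁₀(6.586) = 16.37 dB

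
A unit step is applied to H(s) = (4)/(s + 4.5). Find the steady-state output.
FVT: lim_{t→∞} y(t) = lim_{s→0} s*Y(s) where Y(s) = H(s)/s.
= lim_{s→0} H(s) = H(0) = num(0)/den(0) = 4/4.5 = 0.8889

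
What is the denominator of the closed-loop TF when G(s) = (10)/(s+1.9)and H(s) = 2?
Characteristic poly = G_den * H_den + G_num * H_num = (s + 1.9) + (20) = s + 21.9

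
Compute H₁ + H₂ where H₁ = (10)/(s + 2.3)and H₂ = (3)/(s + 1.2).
Parallel: H = H₁ + H₂ = (n₁·d₂ + n₂·d₁)/(d₁·d₂).
n₁·d₂ = 10*s + 12. n₂·d₁ = 3*s + 6.9. Sum = 13*s + 18.9. d₁·d₂ = s^2 + 3.5*s + 2.76.
H(s) = (13*s + 18.9)/(s^2 + 3.5*s + 2.76)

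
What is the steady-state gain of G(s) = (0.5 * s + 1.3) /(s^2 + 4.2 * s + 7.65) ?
DC gain = G(0) = num(0)/den(0) = 1.3/7.65 = 0.1699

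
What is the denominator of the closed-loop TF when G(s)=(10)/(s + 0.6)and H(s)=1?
Characteristic poly = G_den * H_den + G_num * H_num = (s + 0.6) + (10) = s + 10.6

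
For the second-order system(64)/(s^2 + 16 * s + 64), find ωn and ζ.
Standard form: ωn²/(s²+2ζωn·s+ωn²).
const=64=ωn² → ωn=8, s coeff=16=2ζωn → ζ=1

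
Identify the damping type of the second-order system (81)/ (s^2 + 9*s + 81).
Standard form: ωn²/(s²+2ζωn·s+ωn²) gives ωn=9, ζ=0.5.
Underdamped (ζ = 0.5 < 1)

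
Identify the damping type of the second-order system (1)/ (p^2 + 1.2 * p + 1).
Standard form: ωn²/(p²+2ζωn·p+ωn²) gives ωn=1, ζ=0.6.
Underdamped (ζ = 0.6 < 1)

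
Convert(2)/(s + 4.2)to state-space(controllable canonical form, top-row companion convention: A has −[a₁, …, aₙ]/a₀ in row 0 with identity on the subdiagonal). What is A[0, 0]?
Reachable canonical form for den = s + 4.2: top row of A = -[a₁,a₂,...,aₙ]/a₀, ones on the subdiagonal, zeros elsewhere.
A = [[-4.2]].
A[0,0] = -4.2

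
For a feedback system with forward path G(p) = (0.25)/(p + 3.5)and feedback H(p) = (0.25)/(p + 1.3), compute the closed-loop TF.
Closed-loop T = G/(1+GH).
Numerator: G_num * H_den = 0.25*p + 0.325.
Denominator: G_den * H_den + G_num * H_num = (p^2 + 4.8*p + 4.55) + (0.0625) = p^2 + 4.8*p + 4.6125.
T(p) = (0.25*p + 0.325)/(p^2 + 4.8*p + 4.6125)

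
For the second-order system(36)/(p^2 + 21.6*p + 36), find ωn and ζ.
Standard form: ωn²/(p²+2ζωn·p+ωn²).
const=36=ωn² → ωn=6, p coeff=21.6=2ζωn → ζ=1.8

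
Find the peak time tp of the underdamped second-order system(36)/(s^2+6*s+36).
Standard form: ωn²/(s²+2ζωn·s+ωn²) → ωn = 6, ζ = 0.5.
ωd = ωn·√(1-ζ²) = 6·√(1-0.5²) = 5.196.
tp = π/ωd = π/5.196 = 0.6046 s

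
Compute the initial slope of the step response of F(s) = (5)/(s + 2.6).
IVT: y'(0⁺) = lim_{s→∞} s²·Y(s) = lim_{s→∞} s·F(s).
deg(num) = 0, deg(den) = 1, relative degree = 1, so s·F(s) → (leading num)/(leading den) = 5/1 = 5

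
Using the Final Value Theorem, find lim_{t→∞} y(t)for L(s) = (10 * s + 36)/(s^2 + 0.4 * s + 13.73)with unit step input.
FVT: lim_{t→∞} y(t) = lim_{s→0} s*Y(s) where Y(s) = L(s)/s.
= lim_{s→0} L(s) = L(0) = num(0)/den(0) = 36/13.73 = 2.622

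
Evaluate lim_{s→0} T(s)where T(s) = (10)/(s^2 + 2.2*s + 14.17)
DC gain = T(0) = num(0)/den(0) = 10/14.17 = 0.7057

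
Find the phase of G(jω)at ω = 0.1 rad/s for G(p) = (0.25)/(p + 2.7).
Substitute p = j*0.1: G(j0.1) = 0.0924658 - 0.00342466j.
∠G(j0.1) = atan2(Im, Re) = atan2(-0.00342466, 0.0924658) = -2.12°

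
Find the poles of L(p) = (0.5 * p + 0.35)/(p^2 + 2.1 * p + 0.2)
Set denominator = 0: p^2 + 2.1*p + 0.2 = (p + 0.1)(p + 2) = 0 → Poles: -0.1, -2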